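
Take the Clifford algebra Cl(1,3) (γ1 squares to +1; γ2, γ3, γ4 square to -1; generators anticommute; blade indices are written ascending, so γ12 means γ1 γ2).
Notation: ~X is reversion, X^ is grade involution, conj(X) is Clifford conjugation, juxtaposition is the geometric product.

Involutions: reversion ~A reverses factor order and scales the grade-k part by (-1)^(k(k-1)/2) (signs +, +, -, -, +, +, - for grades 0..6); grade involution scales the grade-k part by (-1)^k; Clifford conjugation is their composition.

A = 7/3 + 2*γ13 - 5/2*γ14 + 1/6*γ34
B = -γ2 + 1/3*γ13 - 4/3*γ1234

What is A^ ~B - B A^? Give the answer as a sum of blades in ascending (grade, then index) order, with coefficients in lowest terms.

first term: -2/3 - 7/3*γ2 + 2/9*γ12 - 7/9*γ13 - 1/18*γ14 + 10/3*γ23 + 8/3*γ24 + 5/6*γ34 + 2*γ123 - 5/2*γ124 - 1/6*γ234 - 28/9*γ1234
second term: 2/3 - 7/3*γ2 + 2/9*γ12 + 7/9*γ13 - 1/18*γ14 + 10/3*γ23 + 8/3*γ24 + 5/6*γ34 + 2*γ123 - 5/2*γ124 - 1/6*γ234 - 28/9*γ1234
Answer: -4/3 - 14/9*γ13


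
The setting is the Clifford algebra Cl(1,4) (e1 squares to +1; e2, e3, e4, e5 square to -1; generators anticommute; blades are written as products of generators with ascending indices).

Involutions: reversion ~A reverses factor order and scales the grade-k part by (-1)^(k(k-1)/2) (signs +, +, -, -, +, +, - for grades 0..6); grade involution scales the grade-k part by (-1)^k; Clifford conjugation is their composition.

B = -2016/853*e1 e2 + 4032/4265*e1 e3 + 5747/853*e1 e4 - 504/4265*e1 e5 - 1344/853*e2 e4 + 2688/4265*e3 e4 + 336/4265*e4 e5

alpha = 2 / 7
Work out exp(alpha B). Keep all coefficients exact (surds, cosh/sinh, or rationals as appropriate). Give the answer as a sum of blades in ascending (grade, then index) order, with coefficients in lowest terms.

B^2 term by term: the squares give (-2016/853)^2*(e1 e2)^2 + (4032/4265)^2*(e1 e3)^2 + (5747/853)^2*(e1 e4)^2 + (-504/4265)^2*(e1 e5)^2 + (-1344/853)^2*(e2 e4)^2 + (2688/4265)^2*(e3 e4)^2 + (336/4265)^2*(e4 e5)^2 = 4064256/727609*(+1) + 16257024/18190225*(+1) + 33028009/727609*(+1) + 254016/18190225*(+1) + 1806336/727609*(-1) + 7225344/18190225*(-1) + 112896/18190225*(-1) = 49 (each basis 2-blade squares to minus the product of its generators' squares); cross terms between blades sharing an index anticommute and cancel; the commuting (index-disjoint) pairs give grade-4 terms 2*c*c'*(blade product), which cancel blade by blade — e1 e2 e3 e4: -10838016/3638045 + 10838016/3638045 = 0; e1 e2 e4 e5: -1354752/3638045 + 1354752/3638045 = 0; e1 e3 e4 e5: 2709504/18190225 - 2709504/18190225 = 0 — confirming B is simple. So B^2 = 49.
B^2 = 49 — a positive square means the series sums to a boost: l = 7, alpha*l = 2, so exp(alpha B) = cosh(2) + (sinh(2)/7)*B = cosh(2) + (sinh(2)/7)*B.
Answer: cosh(2) - 288*sinh(2)/853*e1 e2 + 576*sinh(2)/4265*e1 e3 + 821*sinh(2)/853*e1 e4 - 72*sinh(2)/4265*e1 e5 - 192*sinh(2)/853*e2 e4 + 384*sinh(2)/4265*e3 e4 + 48*sinh(2)/4265*e4 e5


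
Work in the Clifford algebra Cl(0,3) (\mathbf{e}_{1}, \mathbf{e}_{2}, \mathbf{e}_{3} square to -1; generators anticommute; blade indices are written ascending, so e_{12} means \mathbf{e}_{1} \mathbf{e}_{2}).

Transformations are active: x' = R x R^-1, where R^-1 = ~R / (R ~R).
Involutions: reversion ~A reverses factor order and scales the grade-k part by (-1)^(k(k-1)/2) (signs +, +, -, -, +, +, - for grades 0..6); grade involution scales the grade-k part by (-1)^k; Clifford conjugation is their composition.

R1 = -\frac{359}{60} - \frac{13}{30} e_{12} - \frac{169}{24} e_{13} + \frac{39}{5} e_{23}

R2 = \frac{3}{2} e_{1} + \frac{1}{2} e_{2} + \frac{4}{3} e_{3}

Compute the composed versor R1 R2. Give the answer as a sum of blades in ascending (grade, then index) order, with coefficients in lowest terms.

Distribute over the terms of R2 (each basis-blade product reordered to ascending indices, repeated generators contracted through their squares):
R1 (\frac{3}{2} e_{1}) = -\frac{359}{40} e_{1} - \frac{13}{20} e_{2} - \frac{169}{16} e_{3} + \frac{117}{10} e_{123}
R1 (\frac{1}{2} e_{2}) = \frac{13}{60} e_{1} - \frac{359}{120} e_{2} + \frac{39}{10} e_{3} + \frac{169}{48} e_{123}
R1 (\frac{4}{3} e_{3}) = \frac{169}{18} e_{1} - \frac{52}{5} e_{2} - \frac{359}{45} e_{3} - \frac{26}{45} e_{123}
Summing the partial products and collecting blades:
Answer: \frac{227}{360} e_{1} - \frac{337}{24} e_{2} - \frac{10541}{720} e_{3} + \frac{10543}{720} e_{123}


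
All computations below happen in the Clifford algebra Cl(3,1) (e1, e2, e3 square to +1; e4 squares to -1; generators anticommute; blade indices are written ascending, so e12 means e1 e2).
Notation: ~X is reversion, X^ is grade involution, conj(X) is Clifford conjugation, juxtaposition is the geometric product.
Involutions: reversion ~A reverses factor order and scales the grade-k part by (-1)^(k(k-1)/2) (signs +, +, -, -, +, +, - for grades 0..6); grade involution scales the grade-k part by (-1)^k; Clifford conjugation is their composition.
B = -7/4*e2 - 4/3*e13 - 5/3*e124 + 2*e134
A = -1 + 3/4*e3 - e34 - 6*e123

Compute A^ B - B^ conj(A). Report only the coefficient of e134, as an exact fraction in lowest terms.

first term: -3*e1 - 25/4*e2 + 71/6*e13 + 1/6*e14 - 21/16*e23 + 12*e24 + 10*e34 - 5/3*e123 + 5/3*e124 - 2*e134 + 7/4*e234 + 5/4*e1234
second term: -e1 + 25/4*e2 + 71/6*e13 - 17/6*e14 - 21/16*e23 - 12*e24 - 10*e34 + 5/3*e123 - 5/3*e124 + 2*e134 + 7/4*e234 + 5/4*e1234
Answer: -4


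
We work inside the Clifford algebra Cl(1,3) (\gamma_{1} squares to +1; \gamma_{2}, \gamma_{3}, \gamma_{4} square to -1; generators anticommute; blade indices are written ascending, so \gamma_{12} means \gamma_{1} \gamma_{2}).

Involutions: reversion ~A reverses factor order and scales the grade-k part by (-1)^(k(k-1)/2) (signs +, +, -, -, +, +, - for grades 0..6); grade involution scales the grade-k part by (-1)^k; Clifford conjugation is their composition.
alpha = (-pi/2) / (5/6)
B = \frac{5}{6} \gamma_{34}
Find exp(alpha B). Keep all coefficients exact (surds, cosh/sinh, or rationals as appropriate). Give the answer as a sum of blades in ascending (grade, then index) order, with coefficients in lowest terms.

B^2 = (\frac{5}{6})^2*(\gamma_{34})^2 = \frac{25}{36}*(-1) = -\frac{25}{36} (a basis 2-blade squares to minus the product of its generators' squares).
B^2 = -\frac{25}{36} — the series telescopes trigonometrically here: l = \frac{5}{6}, alpha*l = - \frac{\pi}{2}, so exp(alpha B) = cos(- \frac{\pi}{2}) + (sin(- \frac{\pi}{2})/(\frac{5}{6}))*B = 0 + (- \frac{6}{5})*B.
Answer: -\gamma_{34}


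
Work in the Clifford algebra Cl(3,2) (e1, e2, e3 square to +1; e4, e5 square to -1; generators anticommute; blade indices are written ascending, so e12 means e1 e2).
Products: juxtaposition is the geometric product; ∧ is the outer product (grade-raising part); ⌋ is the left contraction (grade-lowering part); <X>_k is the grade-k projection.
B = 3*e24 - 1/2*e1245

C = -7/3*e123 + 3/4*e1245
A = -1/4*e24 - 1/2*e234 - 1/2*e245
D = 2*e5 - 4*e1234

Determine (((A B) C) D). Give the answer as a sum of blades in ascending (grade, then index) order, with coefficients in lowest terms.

step 1: -3/4 + 1/4*e1 + 3/2*e3 - 3/2*e5 + 1/8*e15 + 1/4*e135
step 2: -7/2*e12 - 7/12*e23 + 3/32*e24 + 7/12*e25 + 7/4*e123 - 9/8*e124 + 3/16*e234 + 7/24*e235 + 3/16*e245 - 7/2*e1235 - 9/16*e1245 + 9/8*e12345
step 3: 3/4*e1 - 7/6*e2 - 9/2*e3 + 7*e4 + 9/2*e5 + 3/8*e13 - 7/3*e14 - 7/12*e23 - 3/8*e24 - 14*e34 - 9/4*e35 - 14*e45 + 7*e123 + 9/8*e124 - 7*e125 + 3/4*e135 + 7/6*e145 - 7/6*e235 + 3/16*e245 - 9/4*e1234 + 7/2*e1235 - 9/4*e1245 + 7/3*e1345 + 3/8*e2345
Answer: 3/4*e1 - 7/6*e2 - 9/2*e3 + 7*e4 + 9/2*e5 + 3/8*e13 - 7/3*e14 - 7/12*e23 - 3/8*e24 - 14*e34 - 9/4*e35 - 14*e45 + 7*e123 + 9/8*e124 - 7*e125 + 3/4*e135 + 7/6*e145 - 7/6*e235 + 3/16*e245 - 9/4*e1234 + 7/2*e1235 - 9/4*e1245 + 7/3*e1345 + 3/8*e2345


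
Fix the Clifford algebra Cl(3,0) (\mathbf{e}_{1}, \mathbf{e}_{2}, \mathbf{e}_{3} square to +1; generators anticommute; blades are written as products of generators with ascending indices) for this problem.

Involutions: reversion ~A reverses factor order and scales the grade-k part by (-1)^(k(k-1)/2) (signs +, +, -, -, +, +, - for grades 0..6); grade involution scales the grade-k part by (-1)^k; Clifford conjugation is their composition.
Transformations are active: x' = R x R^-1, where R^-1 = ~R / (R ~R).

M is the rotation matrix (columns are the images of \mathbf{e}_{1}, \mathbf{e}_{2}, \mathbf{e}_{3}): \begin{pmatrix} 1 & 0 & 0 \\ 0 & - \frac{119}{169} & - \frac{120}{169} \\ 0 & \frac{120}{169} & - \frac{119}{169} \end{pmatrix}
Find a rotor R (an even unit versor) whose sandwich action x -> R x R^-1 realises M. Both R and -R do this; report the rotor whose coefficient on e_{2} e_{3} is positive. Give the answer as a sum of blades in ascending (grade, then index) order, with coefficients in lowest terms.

Method: write R = a + b12*e_{1} e_{2} + b13*e_{1} e_{3} + b23*e_{2} e_{3} with a^2 + b12^2 + b13^2 + b23^2 = 1 (so R^-1 = ~R). Expanding the columns R e_j ~R gives tr M = 4a^2 - 1 and, from the antisymmetric part, M21 - M12 = -4a*b12, M13 - M31 = 4a*b13, M32 - M23 = -4a*b23.
Here tr M = -\frac{69}{169}, so a^2 = (1 + tr M)/4 = \frac{25}{169} and a = ±\frac{5}{13}. Taking a = \frac{5}{13}: M21 - M12 = 0, M13 - M31 = 0, M32 - M23 = \frac{240}{169}, giving b12 = 0, b13 = 0, b23 = -\frac{12}{13}, i.e. R = \frac{5}{13} - \frac{12}{13} e_{2} e_{3}.
Its e_{2} e_{3} coefficient is negative, so report the other preimage -R.
Answer: -\frac{5}{13} + \frac{12}{13} e_{2} e_{3}. Uniqueness: Spin(3) -> SO(3) maps R and -R to the same rotation of trace -\frac{69}{169}; fixing the sign of the e_{2} e_{3} coefficient removes the ambiguity.


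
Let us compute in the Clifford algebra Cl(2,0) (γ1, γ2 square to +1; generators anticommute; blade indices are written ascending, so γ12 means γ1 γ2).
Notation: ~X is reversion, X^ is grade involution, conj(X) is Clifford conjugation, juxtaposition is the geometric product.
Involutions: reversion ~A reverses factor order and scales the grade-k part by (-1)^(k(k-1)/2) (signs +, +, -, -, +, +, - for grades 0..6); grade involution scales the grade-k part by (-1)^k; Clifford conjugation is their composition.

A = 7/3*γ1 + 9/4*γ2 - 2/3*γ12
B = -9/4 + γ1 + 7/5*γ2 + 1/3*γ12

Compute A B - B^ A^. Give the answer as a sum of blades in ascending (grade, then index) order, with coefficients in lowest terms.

first term: 1027/180 - 104/15*γ1 - 521/144*γ2 + 151/60*γ12
second term: 1027/180 + 107/30*γ1 + 937/144*γ2 + 29/60*γ12
Answer: -21/2*γ1 - 81/8*γ2 + 61/30*γ12


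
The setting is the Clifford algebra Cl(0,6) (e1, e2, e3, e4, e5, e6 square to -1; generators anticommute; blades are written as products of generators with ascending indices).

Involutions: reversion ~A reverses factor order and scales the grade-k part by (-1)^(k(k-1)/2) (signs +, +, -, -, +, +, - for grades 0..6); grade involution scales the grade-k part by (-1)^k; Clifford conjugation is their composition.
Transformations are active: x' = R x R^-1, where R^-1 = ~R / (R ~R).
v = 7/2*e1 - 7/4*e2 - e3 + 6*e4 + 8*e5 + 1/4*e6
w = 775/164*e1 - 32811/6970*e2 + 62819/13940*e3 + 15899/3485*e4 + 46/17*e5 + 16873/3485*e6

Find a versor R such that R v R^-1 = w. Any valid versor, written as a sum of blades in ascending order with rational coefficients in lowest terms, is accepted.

Since q(v) = q(w) = -931/8, the sum R = v + w = 1349/164*e1 - 90017/13940*e2 + 48879/13940*e3 + 36809/3485*e4 + 182/17*e5 + 70977/13940*e6 does the job whenever invertible.
Answer: 1349/164*e1 - 90017/13940*e2 + 48879/13940*e3 + 36809/3485*e4 + 182/17*e5 + 70977/13940*e6


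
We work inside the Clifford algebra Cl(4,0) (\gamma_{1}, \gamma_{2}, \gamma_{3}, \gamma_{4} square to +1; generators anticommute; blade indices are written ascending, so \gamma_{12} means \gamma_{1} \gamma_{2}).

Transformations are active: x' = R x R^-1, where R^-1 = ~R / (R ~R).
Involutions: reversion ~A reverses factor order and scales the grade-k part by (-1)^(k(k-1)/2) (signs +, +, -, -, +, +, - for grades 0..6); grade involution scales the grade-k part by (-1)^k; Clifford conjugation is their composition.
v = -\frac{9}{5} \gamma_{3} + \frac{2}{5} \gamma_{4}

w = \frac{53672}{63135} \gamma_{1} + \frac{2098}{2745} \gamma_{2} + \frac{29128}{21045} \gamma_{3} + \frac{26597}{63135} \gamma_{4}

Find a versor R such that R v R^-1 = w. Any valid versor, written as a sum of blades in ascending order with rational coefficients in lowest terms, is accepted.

Why this works: both vectors square to \frac{17}{5}, so q(v) = q(w) and R = v + w = \frac{53672}{63135} \gamma_{1} + \frac{2098}{2745} \gamma_{2} - \frac{8753}{21045} \gamma_{3} + \frac{51851}{63135} \gamma_{4} carries v to w — its own direction survives, the complement (v - w)/2 flips.
Answer: \frac{53672}{63135} \gamma_{1} + \frac{2098}{2745} \gamma_{2} - \frac{8753}{21045} \gamma_{3} + \frac{51851}{63135} \gamma_{4}


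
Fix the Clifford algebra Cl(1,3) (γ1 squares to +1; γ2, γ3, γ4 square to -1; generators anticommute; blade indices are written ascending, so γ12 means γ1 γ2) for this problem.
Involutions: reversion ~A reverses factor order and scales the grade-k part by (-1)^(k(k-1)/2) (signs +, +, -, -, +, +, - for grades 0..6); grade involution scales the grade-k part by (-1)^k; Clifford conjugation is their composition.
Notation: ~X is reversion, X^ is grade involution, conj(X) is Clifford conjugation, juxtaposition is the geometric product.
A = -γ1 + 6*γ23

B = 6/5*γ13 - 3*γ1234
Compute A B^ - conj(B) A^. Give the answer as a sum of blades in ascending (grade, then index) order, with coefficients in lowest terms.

first term: -6/5*γ3 - 36/5*γ12 + 18*γ14 + 3*γ234
second term: 6/5*γ3 - 36/5*γ12 + 18*γ14 + 3*γ234
Answer: -12/5*γ3


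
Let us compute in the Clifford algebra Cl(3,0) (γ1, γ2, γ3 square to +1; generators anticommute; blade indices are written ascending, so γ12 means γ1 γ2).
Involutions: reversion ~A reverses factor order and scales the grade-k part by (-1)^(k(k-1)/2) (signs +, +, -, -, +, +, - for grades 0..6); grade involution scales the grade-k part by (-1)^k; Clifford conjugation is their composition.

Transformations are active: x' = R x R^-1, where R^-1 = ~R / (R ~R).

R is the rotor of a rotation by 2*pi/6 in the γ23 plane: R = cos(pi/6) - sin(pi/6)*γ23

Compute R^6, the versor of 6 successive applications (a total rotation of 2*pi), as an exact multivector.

Half-angle bookkeeping: 6 applications in γ23 add up to rotor phase 6*pi/6 = pi, so R^6 = cos(pi) - sin(pi)*γ23.
cos(pi) = -1 and sin(pi) = 0, so R^6 = -1. The total rotation 2*pi is 1 full turn, so every vector returns to itself, yet the rotor is -1, on the OTHER sheet of the double cover (an odd number of 2*pi turns).
Answer: -1


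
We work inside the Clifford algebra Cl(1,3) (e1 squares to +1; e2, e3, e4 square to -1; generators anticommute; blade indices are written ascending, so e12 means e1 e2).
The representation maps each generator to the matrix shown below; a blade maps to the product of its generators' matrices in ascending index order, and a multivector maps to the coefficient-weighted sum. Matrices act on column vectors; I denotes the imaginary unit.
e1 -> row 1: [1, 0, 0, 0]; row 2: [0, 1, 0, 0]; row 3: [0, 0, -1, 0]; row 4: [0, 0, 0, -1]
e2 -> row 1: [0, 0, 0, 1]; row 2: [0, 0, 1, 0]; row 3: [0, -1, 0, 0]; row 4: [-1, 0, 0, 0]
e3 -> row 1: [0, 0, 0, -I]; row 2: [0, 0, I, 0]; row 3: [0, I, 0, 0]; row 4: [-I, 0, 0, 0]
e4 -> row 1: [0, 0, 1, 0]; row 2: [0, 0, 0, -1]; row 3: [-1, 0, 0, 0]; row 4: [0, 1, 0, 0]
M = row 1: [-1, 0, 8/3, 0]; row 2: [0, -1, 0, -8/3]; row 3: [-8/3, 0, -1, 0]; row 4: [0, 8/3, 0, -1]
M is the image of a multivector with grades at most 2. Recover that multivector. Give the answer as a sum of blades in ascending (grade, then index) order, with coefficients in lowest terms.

Method: the blade images are trace-orthogonal — tr(rho(e_A) rho(e_B)^-1) = 4 if A = B and 0 otherwise — and rho(e_A)^-1 = (e_A)^2 * rho(e_A) with (e_A)^2 = +1 or -1, so the coefficient of e_A in the preimage is (e_A)^2 * tr(M rho(e_A))/4.
Nonzero projections over blades of grade <= 2: 1: (1)^2 = +1, tr(M 1) = -4, coefficient -1; e4: (e4)^2 = -1, tr(M rho(e4)) = -32/3, coefficient 8/3. Every other blade of grade <= 2 projects to 0.
Answer: -1 + 8/3*e4


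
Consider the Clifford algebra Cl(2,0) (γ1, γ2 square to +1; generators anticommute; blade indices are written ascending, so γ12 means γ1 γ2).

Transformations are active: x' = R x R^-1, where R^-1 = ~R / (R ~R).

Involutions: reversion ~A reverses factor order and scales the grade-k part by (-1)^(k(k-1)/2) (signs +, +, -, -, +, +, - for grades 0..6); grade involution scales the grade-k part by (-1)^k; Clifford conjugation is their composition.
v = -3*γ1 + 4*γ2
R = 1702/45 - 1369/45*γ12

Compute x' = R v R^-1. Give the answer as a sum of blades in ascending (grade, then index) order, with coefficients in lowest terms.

~R = 1702/45 + 1369/45*γ12, and R ~R = 954193/405, so R^-1 = ~R / (954193/405).
R v = -10582/45*γ1 + 2701/45*γ2
Answer: -15857/3485*γ1 - 7224/3485*γ2


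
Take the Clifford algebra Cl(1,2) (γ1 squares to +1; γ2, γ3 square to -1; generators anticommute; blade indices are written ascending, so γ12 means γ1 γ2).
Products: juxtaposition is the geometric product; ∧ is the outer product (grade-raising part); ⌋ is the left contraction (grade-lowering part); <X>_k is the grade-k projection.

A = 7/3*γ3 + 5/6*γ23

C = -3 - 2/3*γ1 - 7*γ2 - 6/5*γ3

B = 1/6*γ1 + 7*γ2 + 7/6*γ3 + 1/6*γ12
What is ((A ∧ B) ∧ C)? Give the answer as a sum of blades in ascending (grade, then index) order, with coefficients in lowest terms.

step 1: -7/18*γ13 - 49/3*γ23 + 19/36*γ123
step 2: 7/6*γ13 + 49*γ23 + 79/12*γ123
Answer: 7/6*γ13 + 49*γ23 + 79/12*γ123


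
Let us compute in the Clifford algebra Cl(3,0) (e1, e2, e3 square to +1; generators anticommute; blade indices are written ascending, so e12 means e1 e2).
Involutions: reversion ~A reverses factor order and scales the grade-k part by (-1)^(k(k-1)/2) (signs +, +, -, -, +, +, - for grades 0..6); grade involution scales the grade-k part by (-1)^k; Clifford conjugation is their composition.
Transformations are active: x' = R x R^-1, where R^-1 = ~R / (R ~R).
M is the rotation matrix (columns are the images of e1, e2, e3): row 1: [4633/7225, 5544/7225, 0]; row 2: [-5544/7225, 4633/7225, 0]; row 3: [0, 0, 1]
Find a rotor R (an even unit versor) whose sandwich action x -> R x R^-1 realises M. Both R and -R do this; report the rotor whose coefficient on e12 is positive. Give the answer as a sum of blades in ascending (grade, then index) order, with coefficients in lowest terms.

Method: write R = a + b12*e12 + b13*e13 + b23*e23 with a^2 + b12^2 + b13^2 + b23^2 = 1 (so R^-1 = ~R). Expanding the columns R e_j ~R gives tr M = 4a^2 - 1 and, from the antisymmetric part, M21 - M12 = -4a*b12, M13 - M31 = 4a*b13, M32 - M23 = -4a*b23.
Here tr M = 16491/7225, so a^2 = (1 + tr M)/4 = 5929/7225 and a = ±77/85. Taking a = 77/85: M21 - M12 = -11088/7225, M13 - M31 = 0, M32 - M23 = 0, giving b12 = 36/85, b13 = 0, b23 = 0, i.e. R = 77/85 + 36/85*e12.
Its e12 coefficient is already positive.
Answer: 77/85 + 36/85*e12. Key observation: the double cover Spin(3) -> SO(3) sends R and -R to the same matrix (trace 16491/7225 here), so the stated sign of the e12 coefficient is what selects one sheet.


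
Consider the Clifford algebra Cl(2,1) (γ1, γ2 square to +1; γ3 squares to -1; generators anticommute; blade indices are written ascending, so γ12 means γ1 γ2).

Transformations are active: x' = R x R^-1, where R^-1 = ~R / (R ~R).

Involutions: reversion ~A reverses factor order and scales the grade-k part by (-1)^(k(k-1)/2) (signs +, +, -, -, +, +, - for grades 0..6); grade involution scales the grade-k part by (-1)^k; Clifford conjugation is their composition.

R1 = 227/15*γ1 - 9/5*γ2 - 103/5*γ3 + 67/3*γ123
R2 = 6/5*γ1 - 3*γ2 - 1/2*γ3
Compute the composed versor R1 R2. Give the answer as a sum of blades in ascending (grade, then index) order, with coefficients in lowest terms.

Distribute over the terms of R2 (each basis-blade product reordered to ascending indices, repeated generators contracted through their squares):
R1 (6/5*γ1) = 454/25 + 54/25*γ12 + 618/25*γ13 + 134/5*γ23
R1 (-3*γ2) = 27/5 - 227/5*γ12 + 67*γ13 - 309/5*γ23
R1 (-1/2*γ3) = -103/10 + 67/6*γ12 - 227/30*γ13 + 9/10*γ23
Summing the partial products and collecting blades:
Answer: 663/50 - 4811/150*γ12 + 12623/150*γ13 - 341/10*γ23


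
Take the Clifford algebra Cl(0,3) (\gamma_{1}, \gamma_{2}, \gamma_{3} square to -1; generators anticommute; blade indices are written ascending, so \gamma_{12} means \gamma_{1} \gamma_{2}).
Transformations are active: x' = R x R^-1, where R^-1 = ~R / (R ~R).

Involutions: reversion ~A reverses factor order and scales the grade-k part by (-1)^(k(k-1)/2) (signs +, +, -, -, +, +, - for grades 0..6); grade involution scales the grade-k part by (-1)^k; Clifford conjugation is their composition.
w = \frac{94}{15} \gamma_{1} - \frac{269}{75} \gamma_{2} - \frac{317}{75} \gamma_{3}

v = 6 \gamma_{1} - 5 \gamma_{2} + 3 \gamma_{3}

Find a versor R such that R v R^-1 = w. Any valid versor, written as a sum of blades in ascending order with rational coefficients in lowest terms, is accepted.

Sketch: the shared square -70 makes R = v + w = \frac{184}{15} \gamma_{1} - \frac{644}{75} \gamma_{2} - \frac{92}{75} \gamma_{3} the natural versor; its sandwich fixes that direction, negates (v - w)/2, and sends v to w.
Answer: \frac{184}{15} \gamma_{1} - \frac{644}{75} \gamma_{2} - \frac{92}{75} \gamma_{3}


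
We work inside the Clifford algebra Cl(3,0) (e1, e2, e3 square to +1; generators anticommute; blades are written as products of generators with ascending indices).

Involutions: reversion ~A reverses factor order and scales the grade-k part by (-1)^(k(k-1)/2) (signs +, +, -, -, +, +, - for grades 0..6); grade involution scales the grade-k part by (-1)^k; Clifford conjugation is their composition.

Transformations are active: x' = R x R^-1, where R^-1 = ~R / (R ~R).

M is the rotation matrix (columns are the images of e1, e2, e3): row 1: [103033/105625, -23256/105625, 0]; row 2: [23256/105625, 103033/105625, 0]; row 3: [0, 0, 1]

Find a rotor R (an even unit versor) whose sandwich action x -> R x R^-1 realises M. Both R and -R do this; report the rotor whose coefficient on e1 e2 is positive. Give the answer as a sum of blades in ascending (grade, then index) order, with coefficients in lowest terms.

Method: write R = a + b12*e1 e2 + b13*e1 e3 + b23*e2 e3 with a^2 + b12^2 + b13^2 + b23^2 = 1 (so R^-1 = ~R). Expanding the columns R e_j ~R gives tr M = 4a^2 - 1 and, from the antisymmetric part, M21 - M12 = -4a*b12, M13 - M31 = 4a*b13, M32 - M23 = -4a*b23.
Here tr M = 311691/105625, so a^2 = (1 + tr M)/4 = 104329/105625 and a = ±323/325. Taking a = 323/325: M21 - M12 = 46512/105625, M13 - M31 = 0, M32 - M23 = 0, giving b12 = -36/325, b13 = 0, b23 = 0, i.e. R = 323/325 - 36/325*e1 e2.
Its e1 e2 coefficient is negative, so report the other preimage -R.
Answer: -323/325 + 36/325*e1 e2. Key observation: the double cover Spin(3) -> SO(3) sends R and -R to the same matrix (trace 311691/105625 here), so the stated sign of the e1 e2 coefficient is what selects one sheet.


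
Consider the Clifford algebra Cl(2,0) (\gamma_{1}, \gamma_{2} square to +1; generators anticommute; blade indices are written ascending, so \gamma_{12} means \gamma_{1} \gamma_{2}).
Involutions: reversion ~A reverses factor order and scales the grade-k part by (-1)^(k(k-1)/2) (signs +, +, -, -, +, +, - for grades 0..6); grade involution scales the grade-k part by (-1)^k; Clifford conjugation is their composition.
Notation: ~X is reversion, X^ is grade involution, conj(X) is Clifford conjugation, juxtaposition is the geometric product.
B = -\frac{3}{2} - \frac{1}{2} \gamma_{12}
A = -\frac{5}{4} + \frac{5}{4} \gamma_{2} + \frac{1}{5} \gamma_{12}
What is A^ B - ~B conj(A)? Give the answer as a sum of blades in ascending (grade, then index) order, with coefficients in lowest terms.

first term: \frac{79}{40} - \frac{5}{8} \gamma_{1} + \frac{15}{8} \gamma_{2} + \frac{13}{40} \gamma_{12}
second term: \frac{79}{40} - \frac{5}{8} \gamma_{1} + \frac{15}{8} \gamma_{2} - \frac{13}{40} \gamma_{12}
Answer: \frac{13}{20} \gamma_{12}


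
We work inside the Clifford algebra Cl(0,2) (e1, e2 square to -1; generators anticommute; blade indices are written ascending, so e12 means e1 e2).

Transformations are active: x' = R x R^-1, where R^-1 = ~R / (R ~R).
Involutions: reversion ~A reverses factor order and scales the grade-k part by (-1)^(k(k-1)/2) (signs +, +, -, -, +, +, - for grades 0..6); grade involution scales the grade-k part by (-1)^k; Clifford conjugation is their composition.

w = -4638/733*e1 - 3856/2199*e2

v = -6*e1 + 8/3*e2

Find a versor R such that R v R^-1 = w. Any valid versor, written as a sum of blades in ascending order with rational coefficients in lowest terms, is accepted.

Take R = v + w = -9036/733*e1 + 2008/2199*e2. Because q(v) = q(w) = -388/9, conjugation by R sends v exactly to w.
Answer: -9036/733*e1 + 2008/2199*e2


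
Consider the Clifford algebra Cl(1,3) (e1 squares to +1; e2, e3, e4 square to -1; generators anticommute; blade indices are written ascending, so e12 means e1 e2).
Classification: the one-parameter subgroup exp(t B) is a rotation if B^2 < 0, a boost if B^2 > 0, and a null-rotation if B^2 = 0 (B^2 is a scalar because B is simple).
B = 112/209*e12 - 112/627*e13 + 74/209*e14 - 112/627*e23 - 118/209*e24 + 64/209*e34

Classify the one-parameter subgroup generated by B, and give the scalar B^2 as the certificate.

B^2 term by term: the squares give (112/209)^2*(e12)^2 + (-112/627)^2*(e13)^2 + (74/209)^2*(e14)^2 + (-112/627)^2*(e23)^2 + (-118/209)^2*(e24)^2 + (64/209)^2*(e34)^2 = 12544/43681*(+1) + 12544/393129*(+1) + 5476/43681*(+1) + 12544/393129*(-1) + 13924/43681*(-1) + 4096/43681*(-1) = 0 (each basis 2-blade squares to minus the product of its generators' squares); cross terms between blades sharing an index anticommute and cancel; the commuting (index-disjoint) pairs give grade-4 terms 2*c*c'*(blade product), which cancel blade by blade — e1234: 14336/43681 - 26432/131043 - 16576/131043 = 0 — confirming B is simple. So B^2 = 0.
Answer: null-rotation, certificate B^2 = 0. Certificate logic: 0 is a conjugation-invariant scalar, so its sign fixes rotation versus boost versus null-rotation outright.


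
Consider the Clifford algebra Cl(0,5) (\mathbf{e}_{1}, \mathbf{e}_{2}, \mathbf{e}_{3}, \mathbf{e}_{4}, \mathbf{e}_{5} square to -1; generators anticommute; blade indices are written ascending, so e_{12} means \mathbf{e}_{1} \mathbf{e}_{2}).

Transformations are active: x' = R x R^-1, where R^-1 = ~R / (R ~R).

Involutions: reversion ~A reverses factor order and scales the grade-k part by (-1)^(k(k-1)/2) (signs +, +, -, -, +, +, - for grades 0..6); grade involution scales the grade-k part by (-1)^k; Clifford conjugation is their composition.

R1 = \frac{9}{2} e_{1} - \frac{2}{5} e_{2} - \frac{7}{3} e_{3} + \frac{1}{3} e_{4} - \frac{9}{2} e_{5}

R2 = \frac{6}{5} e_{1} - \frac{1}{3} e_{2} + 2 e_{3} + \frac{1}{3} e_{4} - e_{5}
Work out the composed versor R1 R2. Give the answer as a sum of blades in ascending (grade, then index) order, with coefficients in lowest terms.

Distribute over the terms of R1 (each basis-blade product reordered to ascending indices, repeated generators contracted through their squares):
(\frac{9}{2} e_{1}) R2 = -\frac{27}{5} - \frac{3}{2} e_{12} + 9 e_{13} + \frac{3}{2} e_{14} - \frac{9}{2} e_{15}
(-\frac{2}{5} e_{2}) R2 = -\frac{2}{15} + \frac{12}{25} e_{12} - \frac{4}{5} e_{23} - \frac{2}{15} e_{24} + \frac{2}{5} e_{25}
(-\frac{7}{3} e_{3}) R2 = \frac{14}{3} + \frac{14}{5} e_{13} - \frac{7}{9} e_{23} - \frac{7}{9} e_{34} + \frac{7}{3} e_{35}
(\frac{1}{3} e_{4}) R2 = -\frac{1}{9} - \frac{2}{5} e_{14} + \frac{1}{9} e_{24} - \frac{2}{3} e_{34} - \frac{1}{3} e_{45}
(-\frac{9}{2} e_{5}) R2 = -\frac{9}{2} + \frac{27}{5} e_{15} - \frac{3}{2} e_{25} + 9 e_{35} + \frac{3}{2} e_{45}
Summing the partial products and collecting blades:
Answer: -\frac{493}{90} - \frac{51}{50} e_{12} + \frac{59}{5} e_{13} + \frac{11}{10} e_{14} + \frac{9}{10} e_{15} - \frac{71}{45} e_{23} - \frac{1}{45} e_{24} - \frac{11}{10} e_{25} - \frac{13}{9} e_{34} + \frac{34}{3} e_{35} + \frac{7}{6} e_{45}


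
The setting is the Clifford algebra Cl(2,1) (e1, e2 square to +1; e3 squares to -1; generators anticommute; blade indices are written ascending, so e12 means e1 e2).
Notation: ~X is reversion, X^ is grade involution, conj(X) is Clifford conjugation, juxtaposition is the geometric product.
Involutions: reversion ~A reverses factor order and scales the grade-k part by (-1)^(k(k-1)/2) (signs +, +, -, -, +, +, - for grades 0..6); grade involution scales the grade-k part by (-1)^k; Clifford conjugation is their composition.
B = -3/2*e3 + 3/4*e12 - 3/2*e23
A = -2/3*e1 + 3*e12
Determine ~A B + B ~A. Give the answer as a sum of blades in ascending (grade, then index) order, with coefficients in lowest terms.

first term: 9/4 - 1/2*e2 + 11/2*e13 + 11/2*e123
second term: 9/4 + 1/2*e2 - 11/2*e13 + 11/2*e123
Answer: 9/2 + 11*e123


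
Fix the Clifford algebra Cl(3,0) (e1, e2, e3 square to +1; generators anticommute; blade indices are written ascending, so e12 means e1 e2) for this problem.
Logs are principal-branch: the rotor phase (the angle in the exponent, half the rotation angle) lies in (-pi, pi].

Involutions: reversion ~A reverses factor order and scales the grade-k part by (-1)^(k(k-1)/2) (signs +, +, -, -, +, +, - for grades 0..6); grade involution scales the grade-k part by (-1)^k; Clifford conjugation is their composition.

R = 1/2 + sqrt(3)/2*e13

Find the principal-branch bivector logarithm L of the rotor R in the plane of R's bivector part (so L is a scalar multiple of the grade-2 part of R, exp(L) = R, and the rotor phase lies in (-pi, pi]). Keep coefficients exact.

The scalar part of R is 1/2, so the principal-branch rotor phase is pinned; divide the bivector part by its sine to get the unit plane — L is the phase times that plane.
Concretely: cos(phase) = 1/2 gives phase = ±pi/3, and since phase/sin(phase) is even the sign is immaterial: L = (phase/sin(phase)) * <R>_2 = (2*sqrt(3)*pi/9) * <R>_2.
Answer: pi/3*e13


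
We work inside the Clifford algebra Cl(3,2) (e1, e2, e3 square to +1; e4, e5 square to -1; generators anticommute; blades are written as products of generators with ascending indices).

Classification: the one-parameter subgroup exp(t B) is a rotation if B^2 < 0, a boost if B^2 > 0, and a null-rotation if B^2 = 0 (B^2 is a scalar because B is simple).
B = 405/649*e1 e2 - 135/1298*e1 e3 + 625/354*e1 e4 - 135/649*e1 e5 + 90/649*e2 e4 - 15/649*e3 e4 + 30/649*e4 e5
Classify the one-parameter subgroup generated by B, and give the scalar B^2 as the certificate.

B^2 term by term: the squares give (405/649)^2*(e1 e2)^2 + (-135/1298)^2*(e1 e3)^2 + (625/354)^2*(e1 e4)^2 + (-135/649)^2*(e1 e5)^2 + (90/649)^2*(e2 e4)^2 + (-15/649)^2*(e3 e4)^2 + (30/649)^2*(e4 e5)^2 = 164025/421201*(-1) + 18225/1684804*(-1) + 390625/125316*(+1) + 18225/421201*(+1) + 8100/421201*(+1) + 225/421201*(+1) + 900/421201*(-1) = 25/9 (each basis 2-blade squares to minus the product of its generators' squares); cross terms between blades sharing an index anticommute and cancel; the commuting (index-disjoint) pairs give grade-4 terms 2*c*c'*(blade product), which cancel blade by blade — e1 e2 e3 e4: -12150/421201 + 12150/421201 = 0; e1 e2 e4 e5: 24300/421201 - 24300/421201 = 0; e1 e3 e4 e5: -4050/421201 + 4050/421201 = 0 — confirming B is simple. So B^2 = 25/9.
Answer: boost, certificate B^2 = 25/9. Key observation: B^2 = 25/9 is a conjugation invariant, so its sign decides the class regardless of the surface form of B.


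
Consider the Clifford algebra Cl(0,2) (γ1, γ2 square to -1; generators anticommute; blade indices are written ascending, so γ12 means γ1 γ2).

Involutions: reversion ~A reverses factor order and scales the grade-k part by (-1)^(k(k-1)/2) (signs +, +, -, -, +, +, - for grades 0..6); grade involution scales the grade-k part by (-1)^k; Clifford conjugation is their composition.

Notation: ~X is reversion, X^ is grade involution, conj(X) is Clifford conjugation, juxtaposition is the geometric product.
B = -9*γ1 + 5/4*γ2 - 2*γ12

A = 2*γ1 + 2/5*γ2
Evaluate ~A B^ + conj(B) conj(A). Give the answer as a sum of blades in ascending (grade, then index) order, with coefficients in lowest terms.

first term: -35/2 - 4/5*γ1 + 4*γ2 - 61/10*γ12
second term: 35/2 + 4/5*γ1 - 4*γ2 - 61/10*γ12
Answer: -61/5*γ12


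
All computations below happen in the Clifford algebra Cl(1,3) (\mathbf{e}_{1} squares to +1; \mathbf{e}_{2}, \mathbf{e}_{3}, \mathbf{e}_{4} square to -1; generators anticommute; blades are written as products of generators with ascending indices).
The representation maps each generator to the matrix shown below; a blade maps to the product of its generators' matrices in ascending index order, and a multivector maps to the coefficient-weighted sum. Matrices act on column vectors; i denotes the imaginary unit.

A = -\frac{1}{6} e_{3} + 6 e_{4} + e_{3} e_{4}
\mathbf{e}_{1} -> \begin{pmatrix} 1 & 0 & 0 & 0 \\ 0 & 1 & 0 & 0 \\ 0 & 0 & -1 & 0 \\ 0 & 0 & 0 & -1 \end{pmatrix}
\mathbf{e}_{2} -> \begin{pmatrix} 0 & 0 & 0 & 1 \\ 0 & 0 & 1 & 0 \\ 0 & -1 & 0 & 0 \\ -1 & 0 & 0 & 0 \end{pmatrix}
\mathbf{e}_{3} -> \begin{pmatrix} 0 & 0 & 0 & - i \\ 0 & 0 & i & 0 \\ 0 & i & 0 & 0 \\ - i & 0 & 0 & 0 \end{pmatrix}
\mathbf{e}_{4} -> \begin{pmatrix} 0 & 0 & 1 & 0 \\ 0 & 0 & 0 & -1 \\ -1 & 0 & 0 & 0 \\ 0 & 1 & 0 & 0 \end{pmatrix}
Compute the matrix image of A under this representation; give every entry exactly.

Bivector images (products of the table entries): rho(e_{3} e_{4}) = rho(\mathbf{e}_{3})rho(\mathbf{e}_{4}) = \begin{pmatrix} 0 & - i & 0 & 0 \\ - i & 0 & 0 & 0 \\ 0 & 0 & 0 & - i \\ 0 & 0 & - i & 0 \end{pmatrix}.
M = (-\frac{1}{6})*rho(e_{3}) + (6)*rho(e_{4}) + (1)*rho(e_{3} e_{4}), summed entrywise:
Answer: \begin{pmatrix} 0 & - i & 6 & \frac{i}{6} \\ - i & 0 & - \frac{i}{6} & -6 \\ -6 & - \frac{i}{6} & 0 & - i \\ \frac{i}{6} & 6 & - i & 0 \end{pmatrix}


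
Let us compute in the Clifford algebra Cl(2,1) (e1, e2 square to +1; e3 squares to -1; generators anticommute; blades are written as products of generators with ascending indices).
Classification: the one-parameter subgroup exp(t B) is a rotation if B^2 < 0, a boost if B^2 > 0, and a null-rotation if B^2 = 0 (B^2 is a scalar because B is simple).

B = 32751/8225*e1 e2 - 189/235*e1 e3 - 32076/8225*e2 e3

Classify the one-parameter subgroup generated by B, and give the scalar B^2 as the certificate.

B^2 term by term: the squares give (32751/8225)^2*(e1 e2)^2 + (-189/235)^2*(e1 e3)^2 + (-32076/8225)^2*(e2 e3)^2 = 1072628001/67650625*(-1) + 35721/55225*(+1) + 1028869776/67650625*(+1) = 0 (each basis 2-blade squares to minus the product of its generators' squares); cross terms between blades sharing an index anticommute and cancel. So B^2 = 0.
Answer: null-rotation, certificate B^2 = 0. Key observation: B^2 = 0 is a conjugation invariant, so its sign decides the class regardless of the surface form of B.


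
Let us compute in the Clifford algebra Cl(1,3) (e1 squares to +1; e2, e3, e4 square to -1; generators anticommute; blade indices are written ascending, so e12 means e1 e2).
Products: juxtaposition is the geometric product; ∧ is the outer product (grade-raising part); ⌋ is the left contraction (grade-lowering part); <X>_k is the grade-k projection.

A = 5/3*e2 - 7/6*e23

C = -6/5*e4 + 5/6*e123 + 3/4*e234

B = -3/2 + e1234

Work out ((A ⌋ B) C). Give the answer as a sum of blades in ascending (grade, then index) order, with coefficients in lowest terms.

step 1: 7/6*e14 + 5/3*e134
step 2: 7/5*e1 - 5/4*e12 + 2*e13 + 25/18*e24 - 7/8*e123 - 35/36*e234
Answer: 7/5*e1 - 5/4*e12 + 2*e13 + 25/18*e24 - 7/8*e123 - 35/36*e234


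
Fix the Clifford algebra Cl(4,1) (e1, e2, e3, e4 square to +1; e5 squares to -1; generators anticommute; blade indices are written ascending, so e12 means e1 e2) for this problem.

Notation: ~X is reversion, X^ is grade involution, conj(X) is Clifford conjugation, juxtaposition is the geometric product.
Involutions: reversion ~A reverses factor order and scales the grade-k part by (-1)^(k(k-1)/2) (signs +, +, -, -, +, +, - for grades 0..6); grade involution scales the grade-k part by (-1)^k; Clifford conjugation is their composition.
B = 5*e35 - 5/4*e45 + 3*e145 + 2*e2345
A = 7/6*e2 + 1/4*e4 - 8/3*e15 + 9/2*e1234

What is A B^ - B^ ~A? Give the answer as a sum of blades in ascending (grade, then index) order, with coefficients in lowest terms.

first term: -8*e4 - 5/16*e5 - 40/3*e13 + 10/3*e14 - 33/4*e15 + 119/6*e235 - 35/24*e245 + 13/12*e345 - 16/3*e1234 - 45/8*e1235 - 19*e1245
second term: 8*e4 + 5/16*e5 - 40/3*e13 + 10/3*e14 + 39/4*e15 + 113/6*e235 - 35/24*e245 - 43/12*e345 - 16/3*e1234 + 45/8*e1235 + 19*e1245
Answer: -16*e4 - 5/8*e5 - 18*e15 + e235 + 14/3*e345 - 45/4*e1235 - 38*e1245


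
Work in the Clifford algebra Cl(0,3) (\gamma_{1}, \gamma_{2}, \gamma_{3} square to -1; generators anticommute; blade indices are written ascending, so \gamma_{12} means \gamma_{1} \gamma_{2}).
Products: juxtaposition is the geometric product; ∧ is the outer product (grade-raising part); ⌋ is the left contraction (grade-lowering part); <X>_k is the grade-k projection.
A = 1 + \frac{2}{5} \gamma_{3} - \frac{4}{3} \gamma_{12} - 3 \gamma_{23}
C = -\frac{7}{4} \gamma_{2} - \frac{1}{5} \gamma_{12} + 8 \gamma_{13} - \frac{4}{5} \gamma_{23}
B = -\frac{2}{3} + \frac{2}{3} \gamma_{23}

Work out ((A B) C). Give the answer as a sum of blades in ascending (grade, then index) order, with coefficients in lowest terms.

step 1: \frac{4}{3} + \frac{4}{15} \gamma_{2} - \frac{4}{15} \gamma_{3} + \frac{8}{9} \gamma_{12} + \frac{8}{9} \gamma_{13} + \frac{8}{3} \gamma_{23}
step 2: -\frac{13}{3} - \frac{142}{225} \gamma_{1} - \frac{53}{25} \gamma_{2} - \frac{334}{75} \gamma_{3} - \frac{1004}{45} \gamma_{12} + \frac{488}{45} \gamma_{13} + \frac{259}{45} \gamma_{23} - \frac{118}{225} \gamma_{123}
Answer: -\frac{13}{3} - \frac{142}{225} \gamma_{1} - \frac{53}{25} \gamma_{2} - \frac{334}{75} \gamma_{3} - \frac{1004}{45} \gamma_{12} + \frac{488}{45} \gamma_{13} + \frac{259}{45} \gamma_{23} - \frac{118}{225} \gamma_{123}


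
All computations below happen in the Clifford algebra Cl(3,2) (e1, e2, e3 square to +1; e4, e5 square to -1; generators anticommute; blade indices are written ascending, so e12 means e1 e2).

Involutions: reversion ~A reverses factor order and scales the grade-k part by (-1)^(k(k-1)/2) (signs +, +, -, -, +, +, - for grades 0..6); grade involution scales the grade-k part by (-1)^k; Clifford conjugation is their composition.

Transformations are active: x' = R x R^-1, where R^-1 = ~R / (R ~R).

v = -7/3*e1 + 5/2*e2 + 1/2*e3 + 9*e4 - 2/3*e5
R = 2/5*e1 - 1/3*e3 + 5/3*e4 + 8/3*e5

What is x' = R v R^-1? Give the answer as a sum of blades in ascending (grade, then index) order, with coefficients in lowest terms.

~R = 2/5*e1 - 1/3*e3 + 5/3*e4 + 8/3*e5, and R ~R = -2164/225, so R^-1 = ~R / (-2164/225).
R v = -1289/90 + e12 - 26/45*e13 + 337/45*e14 + 268/45*e15 + 5/6*e23 - 25/6*e24 - 20/3*e25 - 23/6*e34 - 10/9*e35 - 226/9*e45
Answer: 11441/3246*e1 - 5/2*e2 - 9691/6492*e3 - 26203/6492*e4 + 13972/1623*e5


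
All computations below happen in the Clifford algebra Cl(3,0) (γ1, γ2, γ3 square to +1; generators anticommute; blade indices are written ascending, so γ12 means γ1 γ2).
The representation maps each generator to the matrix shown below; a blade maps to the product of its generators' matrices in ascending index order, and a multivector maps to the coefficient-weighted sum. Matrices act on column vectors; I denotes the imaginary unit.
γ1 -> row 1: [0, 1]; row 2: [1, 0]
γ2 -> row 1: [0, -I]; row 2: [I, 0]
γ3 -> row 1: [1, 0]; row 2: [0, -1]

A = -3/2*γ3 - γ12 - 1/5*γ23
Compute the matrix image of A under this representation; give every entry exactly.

Bivector images (products of the table entries): rho(γ12) = rho(γ1)rho(γ2) = row 1: [I, 0]; row 2: [0, -I]; rho(γ23) = rho(γ2)rho(γ3) = row 1: [0, I]; row 2: [I, 0].
M = (-3/2)*rho(γ3) + (-1)*rho(γ12) + (-1/5)*rho(γ23), summed entrywise:
Answer: row 1: [-3/2 - I, -I/5]; row 2: [-I/5, 3/2 + I]
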